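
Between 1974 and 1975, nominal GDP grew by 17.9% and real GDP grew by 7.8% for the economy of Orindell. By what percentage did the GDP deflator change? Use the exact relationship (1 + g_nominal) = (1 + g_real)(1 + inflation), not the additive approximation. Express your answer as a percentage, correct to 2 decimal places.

(1 + g_nom) = (1 + g_real)(1 + π), so π = 1.1790 / 1.0780 − 1 = 0.09369.

9.37%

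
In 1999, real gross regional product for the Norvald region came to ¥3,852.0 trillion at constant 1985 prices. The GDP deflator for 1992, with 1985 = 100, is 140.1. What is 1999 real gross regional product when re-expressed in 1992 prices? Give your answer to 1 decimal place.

¥5,396.7 trillion

Real gross regional product in 1992 prices = Real gross regional product in 1985 prices × (P_1992/P_1985) = 3852.0 × 1.401 = 5396.65.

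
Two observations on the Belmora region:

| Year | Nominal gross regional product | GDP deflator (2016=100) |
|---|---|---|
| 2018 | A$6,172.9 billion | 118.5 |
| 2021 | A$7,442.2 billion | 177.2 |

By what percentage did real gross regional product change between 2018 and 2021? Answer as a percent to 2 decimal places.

Deflate each year: 2018 → 6172.9/1.185 = 5209.20; 2021 → 7442.2/1.772 = 4199.89.
So real gross regional product changed by 4199.89/5209.20 − 1 = -0.1938, i.e. -19.38%.

-19.38%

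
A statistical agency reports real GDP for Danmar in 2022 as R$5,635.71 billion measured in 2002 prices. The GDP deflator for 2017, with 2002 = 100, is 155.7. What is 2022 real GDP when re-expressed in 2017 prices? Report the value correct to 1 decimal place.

R$8,774.8 billion

Real GDP in 2017 prices = Real GDP in 2002 prices × (P_2017/P_2002) = 5635.71 × 1.557 = 8774.80.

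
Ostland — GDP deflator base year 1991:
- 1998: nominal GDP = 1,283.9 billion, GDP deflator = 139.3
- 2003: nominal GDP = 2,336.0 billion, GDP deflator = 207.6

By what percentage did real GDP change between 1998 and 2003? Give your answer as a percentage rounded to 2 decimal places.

Deflate each year: 1998 → 1283.9/1.393 = 921.68; 2003 → 2336.0/2.076 = 1125.24.
So real GDP changed by 1125.24/921.68 − 1 = 0.2209, i.e. 22.09%.

22.09%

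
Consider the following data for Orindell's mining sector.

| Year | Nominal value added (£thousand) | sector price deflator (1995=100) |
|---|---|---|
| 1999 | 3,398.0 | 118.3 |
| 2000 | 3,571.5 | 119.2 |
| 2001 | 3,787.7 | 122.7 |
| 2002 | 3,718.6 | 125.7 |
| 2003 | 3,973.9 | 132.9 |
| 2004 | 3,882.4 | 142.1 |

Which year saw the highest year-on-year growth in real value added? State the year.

2000

2000: real = 3571.5/1.192 = 2996.22; growth vs 1999 (2872.36) = 4.31%.
2001: real = 3787.7/1.227 = 3086.96; growth vs 2000 (2996.22) = 3.03%.
2002: real = 3718.6/1.257 = 2958.31; growth vs 2001 (3086.96) = -4.17%.
2003: real = 3973.9/1.329 = 2990.14; growth vs 2002 (2958.31) = 1.08%.
2004: real = 3882.4/1.421 = 2732.16; growth vs 2003 (2990.14) = -8.63%.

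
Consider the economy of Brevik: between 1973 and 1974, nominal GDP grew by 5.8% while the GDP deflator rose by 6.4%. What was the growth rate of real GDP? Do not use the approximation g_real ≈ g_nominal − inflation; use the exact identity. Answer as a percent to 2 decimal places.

(1 + g_nom) = (1 + g_real)(1 + π), so g_real = 1.0580 / 1.0640 − 1 = -0.00564.

-0.56%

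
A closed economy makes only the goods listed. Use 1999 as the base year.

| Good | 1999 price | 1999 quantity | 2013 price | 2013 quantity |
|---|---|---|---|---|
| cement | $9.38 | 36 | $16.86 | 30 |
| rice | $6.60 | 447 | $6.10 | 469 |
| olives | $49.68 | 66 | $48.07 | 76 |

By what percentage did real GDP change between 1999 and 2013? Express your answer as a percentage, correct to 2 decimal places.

Real GDP 1999 = Nominal GDP 1999 = 9.38·36 + 6.60·447 + 49.68·66 = 6566.76.
Real GDP 2013 (at 1999 prices) = 9.38·30 + 6.60·469 + 49.68·76 = 7152.48.
Real growth = 7152.48/6566.76 − 1 = 0.0892.

8.92%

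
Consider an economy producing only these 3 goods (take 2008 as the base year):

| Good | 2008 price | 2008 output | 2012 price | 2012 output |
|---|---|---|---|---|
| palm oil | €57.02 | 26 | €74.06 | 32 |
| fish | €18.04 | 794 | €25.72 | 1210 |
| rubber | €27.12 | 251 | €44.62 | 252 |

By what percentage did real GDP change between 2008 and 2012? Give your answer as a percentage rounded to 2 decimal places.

34.82%

Real GDP 2008 = Nominal GDP 2008 = 57.02·26 + 18.04·794 + 27.12·251 = 22613.40.
Real GDP 2012 (at 2008 prices) = 57.02·32 + 18.04·1210 + 27.12·252 = 30487.28.
Real growth = 30487.28/22613.40 − 1 = 0.3482.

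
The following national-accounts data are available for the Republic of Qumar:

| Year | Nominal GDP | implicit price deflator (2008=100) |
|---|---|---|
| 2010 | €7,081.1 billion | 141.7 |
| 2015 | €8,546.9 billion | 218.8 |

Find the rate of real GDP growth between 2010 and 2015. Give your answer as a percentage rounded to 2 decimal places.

Deflate each year: 2010 → 7081.1/1.417 = 4997.25; 2015 → 8546.9/2.188 = 3906.26.
So real GDP changed by 3906.26/4997.25 − 1 = -0.2183, i.e. -21.83%.

-21.83%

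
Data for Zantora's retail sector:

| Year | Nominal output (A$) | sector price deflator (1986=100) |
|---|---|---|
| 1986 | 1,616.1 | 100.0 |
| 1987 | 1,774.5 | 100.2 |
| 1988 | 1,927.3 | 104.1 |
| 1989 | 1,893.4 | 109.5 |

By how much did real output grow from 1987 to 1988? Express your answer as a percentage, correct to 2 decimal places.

4.54%

Real output 1987 = 1774.5/1.002 = 1770.96.
Real output 1988 = 1927.3/1.041 = 1851.39.
Change = 1851.39/1770.96 − 1 = 0.0454.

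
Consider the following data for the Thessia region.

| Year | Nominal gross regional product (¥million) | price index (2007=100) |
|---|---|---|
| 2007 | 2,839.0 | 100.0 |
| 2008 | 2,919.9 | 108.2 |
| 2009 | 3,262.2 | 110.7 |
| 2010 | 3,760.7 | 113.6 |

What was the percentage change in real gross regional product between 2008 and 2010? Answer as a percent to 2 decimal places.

22.67%

Real gross regional product 2008 = 2919.9/1.082 = 2698.61.
Real gross regional product 2010 = 3760.7/1.136 = 3310.48.
Change = 3310.48/2698.61 − 1 = 0.2267.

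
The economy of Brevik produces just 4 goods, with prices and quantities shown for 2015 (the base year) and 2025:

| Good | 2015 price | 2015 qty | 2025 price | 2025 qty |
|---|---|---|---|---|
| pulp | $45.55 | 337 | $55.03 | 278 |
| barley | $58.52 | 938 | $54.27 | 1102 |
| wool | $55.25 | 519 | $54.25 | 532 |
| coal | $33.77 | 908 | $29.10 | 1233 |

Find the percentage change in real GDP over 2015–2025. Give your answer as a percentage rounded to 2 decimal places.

14.36%

Real GDP 2015 = Nominal GDP 2015 = 45.55·337 + 58.52·938 + 55.25·519 + 33.77·908 = 129580.02.
Real GDP 2025 (at 2015 prices) = 45.55·278 + 58.52·1102 + 55.25·532 + 33.77·1233 = 148183.35.
Real growth = 148183.35/129580.02 − 1 = 0.1436.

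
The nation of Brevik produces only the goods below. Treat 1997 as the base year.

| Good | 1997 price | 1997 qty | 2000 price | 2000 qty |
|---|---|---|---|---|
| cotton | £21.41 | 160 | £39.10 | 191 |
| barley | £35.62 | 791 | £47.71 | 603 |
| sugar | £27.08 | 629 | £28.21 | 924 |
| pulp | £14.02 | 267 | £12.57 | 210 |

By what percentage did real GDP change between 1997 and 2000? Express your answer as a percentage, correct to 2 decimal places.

Real GDP 1997 = Nominal GDP 1997 = 21.41·160 + 35.62·791 + 27.08·629 + 14.02·267 = 52377.68.
Real GDP 2000 (at 1997 prices) = 21.41·191 + 35.62·603 + 27.08·924 + 14.02·210 = 53534.29.
Real growth = 53534.29/52377.68 − 1 = 0.0221.

2.21%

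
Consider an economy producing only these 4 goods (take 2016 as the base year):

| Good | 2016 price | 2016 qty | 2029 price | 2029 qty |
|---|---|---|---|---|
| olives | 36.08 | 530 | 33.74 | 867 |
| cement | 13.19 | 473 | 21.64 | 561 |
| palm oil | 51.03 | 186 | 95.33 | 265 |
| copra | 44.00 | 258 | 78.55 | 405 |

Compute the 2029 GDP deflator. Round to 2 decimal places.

Nominal GDP 2029 = 33.74·867 + 21.64·561 + 95.33·265 + 78.55·405 = 98467.82.
Real GDP 2029 (at 2016 prices) = 36.08·867 + 13.19·561 + 51.03·265 + 44.00·405 = 70023.90.
Deflator = Nominal/Real × 100 = 98467.82/70023.90 × 100 = 140.620.

140.62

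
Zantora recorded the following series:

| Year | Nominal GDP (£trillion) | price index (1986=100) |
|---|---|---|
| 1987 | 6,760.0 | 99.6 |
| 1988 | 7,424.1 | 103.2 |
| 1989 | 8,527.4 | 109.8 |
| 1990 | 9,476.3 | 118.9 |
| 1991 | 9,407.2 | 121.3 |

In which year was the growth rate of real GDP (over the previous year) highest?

1988: real = 7424.1/1.032 = 7193.90; growth vs 1987 (6787.15) = 5.99%.
1989: real = 8527.4/1.098 = 7766.30; growth vs 1988 (7193.90) = 7.96%.
1990: real = 9476.3/1.189 = 7969.97; growth vs 1989 (7766.30) = 2.62%.
1991: real = 9407.2/1.213 = 7755.32; growth vs 1990 (7969.97) = -2.69%.

1989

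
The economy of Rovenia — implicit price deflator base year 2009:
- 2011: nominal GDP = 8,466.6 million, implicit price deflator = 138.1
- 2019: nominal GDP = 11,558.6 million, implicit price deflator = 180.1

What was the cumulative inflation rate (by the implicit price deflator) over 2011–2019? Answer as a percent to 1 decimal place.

Price-level change = 180.1 / 138.1 − 1 = 0.3041.

30.4%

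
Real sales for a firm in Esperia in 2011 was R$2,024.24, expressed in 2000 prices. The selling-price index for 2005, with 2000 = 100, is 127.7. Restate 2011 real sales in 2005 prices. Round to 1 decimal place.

R$2,585.0

Real sales in 2005 prices = Real sales in 2000 prices × (P_2005/P_2000) = 2024.24 × 1.277 = 2584.95.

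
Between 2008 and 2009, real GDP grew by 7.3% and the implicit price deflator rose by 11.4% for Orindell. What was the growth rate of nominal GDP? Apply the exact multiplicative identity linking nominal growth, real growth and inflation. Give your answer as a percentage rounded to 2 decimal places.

(1 + g_nom) = (1 + g_real)(1 + π) = 1.0730 × 1.1140 = 1.19532.

19.53%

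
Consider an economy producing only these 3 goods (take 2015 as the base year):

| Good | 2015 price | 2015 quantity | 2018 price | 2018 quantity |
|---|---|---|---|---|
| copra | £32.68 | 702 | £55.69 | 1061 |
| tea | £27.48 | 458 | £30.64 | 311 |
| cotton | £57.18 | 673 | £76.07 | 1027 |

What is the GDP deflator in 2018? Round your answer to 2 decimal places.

143.94

Nominal GDP 2018 = 55.69·1061 + 30.64·311 + 76.07·1027 = 146740.02.
Real GDP 2018 (at 2015 prices) = 32.68·1061 + 27.48·311 + 57.18·1027 = 101943.62.
Deflator = Nominal/Real × 100 = 146740.02/101943.62 × 100 = 143.942.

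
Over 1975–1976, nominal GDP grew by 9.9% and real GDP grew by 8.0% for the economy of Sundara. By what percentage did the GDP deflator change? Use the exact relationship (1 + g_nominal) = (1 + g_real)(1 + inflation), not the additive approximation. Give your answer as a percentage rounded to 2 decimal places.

(1 + g_nom) = (1 + g_real)(1 + π), so π = 1.0990 / 1.0800 − 1 = 0.01759.

1.76%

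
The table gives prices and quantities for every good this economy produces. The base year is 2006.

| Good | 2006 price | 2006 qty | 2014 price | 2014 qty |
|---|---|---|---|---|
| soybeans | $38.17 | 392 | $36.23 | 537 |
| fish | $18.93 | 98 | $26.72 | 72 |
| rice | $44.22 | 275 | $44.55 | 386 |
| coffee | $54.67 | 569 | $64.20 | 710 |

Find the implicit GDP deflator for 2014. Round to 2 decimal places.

Nominal GDP 2014 = 36.23·537 + 26.72·72 + 44.55·386 + 64.20·710 = 84157.65.
Real GDP 2014 (at 2006 prices) = 38.17·537 + 18.93·72 + 44.22·386 + 54.67·710 = 77744.87.
Deflator = Nominal/Real × 100 = 84157.65/77744.87 × 100 = 108.248.

108.25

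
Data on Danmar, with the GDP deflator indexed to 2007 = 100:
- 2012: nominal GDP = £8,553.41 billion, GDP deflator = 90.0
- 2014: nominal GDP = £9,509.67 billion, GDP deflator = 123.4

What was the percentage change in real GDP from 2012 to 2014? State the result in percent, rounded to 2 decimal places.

-18.91%

Deflate each year: 2012 → 8553.41/0.900 = 9503.79; 2014 → 9509.67/1.234 = 7706.38.
So real GDP changed by 7706.38/9503.79 − 1 = -0.1891, i.e. -18.91%.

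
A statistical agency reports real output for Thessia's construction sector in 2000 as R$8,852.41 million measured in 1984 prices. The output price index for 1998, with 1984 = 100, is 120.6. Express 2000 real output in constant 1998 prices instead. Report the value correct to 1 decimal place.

R$10,676.0 million

Real output in 1998 prices = Real output in 1984 prices × (P_1998/P_1984) = 8852.41 × 1.206 = 10676.01.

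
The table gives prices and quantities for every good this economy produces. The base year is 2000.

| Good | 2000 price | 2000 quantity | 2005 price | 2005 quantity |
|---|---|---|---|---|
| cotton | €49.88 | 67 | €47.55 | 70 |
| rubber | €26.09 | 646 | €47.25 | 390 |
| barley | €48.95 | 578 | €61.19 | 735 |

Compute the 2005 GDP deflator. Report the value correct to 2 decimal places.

Nominal GDP 2005 = 47.55·70 + 47.25·390 + 61.19·735 = 66730.65.
Real GDP 2005 (at 2000 prices) = 49.88·70 + 26.09·390 + 48.95·735 = 49644.95.
Deflator = Nominal/Real × 100 = 66730.65/49644.95 × 100 = 134.416.

134.42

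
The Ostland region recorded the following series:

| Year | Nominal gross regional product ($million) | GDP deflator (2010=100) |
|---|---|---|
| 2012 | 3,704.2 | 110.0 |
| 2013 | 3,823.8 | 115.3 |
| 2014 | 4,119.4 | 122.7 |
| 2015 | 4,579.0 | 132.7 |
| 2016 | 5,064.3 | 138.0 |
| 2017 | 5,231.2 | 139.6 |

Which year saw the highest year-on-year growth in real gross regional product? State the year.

2016

2013: real = 3823.8/1.153 = 3316.39; growth vs 2012 (3367.45) = -1.52%.
2014: real = 4119.4/1.227 = 3357.29; growth vs 2013 (3316.39) = 1.23%.
2015: real = 4579.0/1.327 = 3450.64; growth vs 2014 (3357.29) = 2.78%.
2016: real = 5064.3/1.380 = 3669.78; growth vs 2015 (3450.64) = 6.35%.
2017: real = 5231.2/1.396 = 3747.28; growth vs 2016 (3669.78) = 2.11%.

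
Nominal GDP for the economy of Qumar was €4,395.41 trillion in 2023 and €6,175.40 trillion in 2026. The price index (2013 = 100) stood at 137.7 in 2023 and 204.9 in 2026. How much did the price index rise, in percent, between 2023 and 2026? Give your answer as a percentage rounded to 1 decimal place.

Price-level change = 204.9 / 137.7 − 1 = 0.4880.

48.8%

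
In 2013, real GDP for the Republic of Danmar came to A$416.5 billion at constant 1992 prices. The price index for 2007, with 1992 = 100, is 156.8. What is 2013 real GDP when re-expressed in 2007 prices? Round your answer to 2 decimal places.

Real GDP in 2007 prices = Real GDP in 1992 prices × (P_2007/P_1992) = 416.5 × 1.568 = 653.07.

A$653.07 billion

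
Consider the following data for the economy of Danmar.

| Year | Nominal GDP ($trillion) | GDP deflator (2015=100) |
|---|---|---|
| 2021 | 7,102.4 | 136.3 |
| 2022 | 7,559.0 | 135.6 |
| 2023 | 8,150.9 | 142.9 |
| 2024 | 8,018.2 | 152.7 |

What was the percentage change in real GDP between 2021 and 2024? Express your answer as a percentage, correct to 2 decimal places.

Real GDP 2021 = 7102.4/1.363 = 5210.86.
Real GDP 2024 = 8018.2/1.527 = 5250.95.
Change = 5250.95/5210.86 − 1 = 0.0077.

0.77%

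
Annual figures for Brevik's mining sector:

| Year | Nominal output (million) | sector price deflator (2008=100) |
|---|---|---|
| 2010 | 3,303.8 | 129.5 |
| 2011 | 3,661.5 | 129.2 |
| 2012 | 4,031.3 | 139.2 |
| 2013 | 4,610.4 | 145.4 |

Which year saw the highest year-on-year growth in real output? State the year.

2011: real = 3661.5/1.292 = 2833.98; growth vs 2010 (2551.20) = 11.08%.
2012: real = 4031.3/1.392 = 2896.05; growth vs 2011 (2833.98) = 2.19%.
2013: real = 4610.4/1.454 = 3170.84; growth vs 2012 (2896.05) = 9.49%.

2011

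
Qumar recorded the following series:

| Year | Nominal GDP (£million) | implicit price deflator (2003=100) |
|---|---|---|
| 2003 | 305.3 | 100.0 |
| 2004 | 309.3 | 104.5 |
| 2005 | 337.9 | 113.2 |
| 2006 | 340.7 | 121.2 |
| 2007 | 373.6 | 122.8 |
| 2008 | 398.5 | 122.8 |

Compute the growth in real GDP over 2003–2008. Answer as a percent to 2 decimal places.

Real GDP 2003 = 305.3/1.000 = 305.30.
Real GDP 2008 = 398.5/1.228 = 324.51.
Change = 324.51/305.30 − 1 = 0.0629.

6.29%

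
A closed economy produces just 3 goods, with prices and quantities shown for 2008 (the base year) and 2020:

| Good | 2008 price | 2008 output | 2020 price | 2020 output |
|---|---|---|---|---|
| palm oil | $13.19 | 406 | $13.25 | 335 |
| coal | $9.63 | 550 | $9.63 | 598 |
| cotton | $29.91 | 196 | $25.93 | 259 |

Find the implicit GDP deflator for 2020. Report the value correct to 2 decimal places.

94.36

Nominal GDP 2020 = 13.25·335 + 9.63·598 + 25.93·259 = 16913.36.
Real GDP 2020 (at 2008 prices) = 13.19·335 + 9.63·598 + 29.91·259 = 17924.08.
Deflator = Nominal/Real × 100 = 16913.36/17924.08 × 100 = 94.361.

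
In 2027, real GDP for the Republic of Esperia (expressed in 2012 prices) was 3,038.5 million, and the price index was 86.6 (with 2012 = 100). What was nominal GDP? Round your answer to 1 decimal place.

Nominal GDP = Real × (price index/100) = 3038.5 × 0.866 = 2631.34.

2,631.3 million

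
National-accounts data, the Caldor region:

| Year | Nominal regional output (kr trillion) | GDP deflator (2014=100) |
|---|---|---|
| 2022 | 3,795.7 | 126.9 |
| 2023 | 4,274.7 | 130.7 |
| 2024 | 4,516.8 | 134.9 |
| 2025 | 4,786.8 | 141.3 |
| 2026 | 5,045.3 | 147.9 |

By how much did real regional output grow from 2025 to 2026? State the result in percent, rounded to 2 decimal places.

0.70%

Real regional output 2025 = 4786.8/1.413 = 3387.69.
Real regional output 2026 = 5045.3/1.479 = 3411.29.
Change = 3411.29/3387.69 − 1 = 0.0070.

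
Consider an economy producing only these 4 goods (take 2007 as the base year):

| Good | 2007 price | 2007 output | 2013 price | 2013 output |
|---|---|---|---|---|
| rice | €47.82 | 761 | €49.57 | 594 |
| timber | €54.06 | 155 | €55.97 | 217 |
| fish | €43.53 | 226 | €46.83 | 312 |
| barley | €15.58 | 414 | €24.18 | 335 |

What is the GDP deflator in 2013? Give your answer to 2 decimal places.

Nominal GDP 2013 = 49.57·594 + 55.97·217 + 46.83·312 + 24.18·335 = 64301.33.
Real GDP 2013 (at 2007 prices) = 47.82·594 + 54.06·217 + 43.53·312 + 15.58·335 = 58936.76.
Deflator = Nominal/Real × 100 = 64301.33/58936.76 × 100 = 109.102.

109.10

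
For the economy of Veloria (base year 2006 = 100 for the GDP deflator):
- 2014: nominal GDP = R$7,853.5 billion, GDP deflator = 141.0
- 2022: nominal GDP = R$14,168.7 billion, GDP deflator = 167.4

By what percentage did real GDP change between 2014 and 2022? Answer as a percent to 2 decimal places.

51.96%

Real GDP 2014 = 7853.5 / 1.410 = 5569.86.
Real GDP 2022 = 14168.7 / 1.674 = 8463.98.
Real growth = 8463.98 / 5569.86 − 1 = 0.5196.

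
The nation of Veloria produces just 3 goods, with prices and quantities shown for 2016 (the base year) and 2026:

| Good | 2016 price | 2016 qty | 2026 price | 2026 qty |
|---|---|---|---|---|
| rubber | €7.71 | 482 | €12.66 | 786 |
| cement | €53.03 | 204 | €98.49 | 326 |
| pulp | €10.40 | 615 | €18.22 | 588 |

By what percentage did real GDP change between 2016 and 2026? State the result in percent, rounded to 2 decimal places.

40.77%

Real GDP 2016 = Nominal GDP 2016 = 7.71·482 + 53.03·204 + 10.40·615 = 20930.34.
Real GDP 2026 (at 2016 prices) = 7.71·786 + 53.03·326 + 10.40·588 = 29463.04.
Real growth = 29463.04/20930.34 − 1 = 0.4077.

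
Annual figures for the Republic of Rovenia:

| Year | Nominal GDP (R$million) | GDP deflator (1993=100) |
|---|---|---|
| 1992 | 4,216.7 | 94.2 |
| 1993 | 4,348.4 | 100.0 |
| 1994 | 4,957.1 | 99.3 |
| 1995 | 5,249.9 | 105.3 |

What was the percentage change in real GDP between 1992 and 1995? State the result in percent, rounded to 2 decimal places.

11.38%

Real GDP 1992 = 4216.7/0.942 = 4476.33.
Real GDP 1995 = 5249.9/1.053 = 4985.66.
Change = 4985.66/4476.33 − 1 = 0.1138.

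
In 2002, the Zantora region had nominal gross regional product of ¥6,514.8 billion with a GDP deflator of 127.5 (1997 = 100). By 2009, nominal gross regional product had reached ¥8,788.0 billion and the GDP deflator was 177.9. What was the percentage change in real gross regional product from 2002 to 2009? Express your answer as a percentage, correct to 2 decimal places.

-3.32%

Real gross regional product 2002 = 6514.8 / 1.275 = 5109.65.
Real gross regional product 2009 = 8788.0 / 1.779 = 4939.85.
Real growth = 4939.85 / 5109.65 − 1 = -0.0332.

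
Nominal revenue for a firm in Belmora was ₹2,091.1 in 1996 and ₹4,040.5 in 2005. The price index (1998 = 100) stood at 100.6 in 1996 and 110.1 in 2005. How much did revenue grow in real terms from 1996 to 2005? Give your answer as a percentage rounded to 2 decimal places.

76.55%

Real revenue 1996 = 2091.1 / 1.006 = 2078.63.
Real revenue 2005 = 4040.5 / 1.101 = 3669.85.
Real growth = 3669.85 / 2078.63 − 1 = 0.7655.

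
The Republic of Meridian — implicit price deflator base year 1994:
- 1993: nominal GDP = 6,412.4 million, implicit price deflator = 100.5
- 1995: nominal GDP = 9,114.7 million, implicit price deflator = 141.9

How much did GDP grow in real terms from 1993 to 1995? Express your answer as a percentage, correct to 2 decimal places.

0.67%

Real GDP 1993 = 6412.4 / 1.005 = 6380.50.
Real GDP 1995 = 9114.7 / 1.419 = 6423.33.
Real growth = 6423.33 / 6380.50 − 1 = 0.0067.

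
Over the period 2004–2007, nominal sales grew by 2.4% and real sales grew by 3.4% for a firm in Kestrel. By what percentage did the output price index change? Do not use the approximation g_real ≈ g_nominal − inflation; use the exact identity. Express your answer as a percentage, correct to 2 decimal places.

(1 + g_nom) = (1 + g_real)(1 + π), so π = 1.0240 / 1.0340 − 1 = -0.00967.

-0.97%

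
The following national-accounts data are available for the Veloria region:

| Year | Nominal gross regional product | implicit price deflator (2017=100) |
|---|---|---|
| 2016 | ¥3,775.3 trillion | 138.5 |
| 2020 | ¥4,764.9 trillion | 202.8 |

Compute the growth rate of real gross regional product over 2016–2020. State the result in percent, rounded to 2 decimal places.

-13.80%

Real gross regional product 2016 = 3775.3 / 1.385 = 2725.85.
Real gross regional product 2020 = 4764.9 / 2.028 = 2349.56.
Real growth = 2349.56 / 2725.85 − 1 = -0.1380.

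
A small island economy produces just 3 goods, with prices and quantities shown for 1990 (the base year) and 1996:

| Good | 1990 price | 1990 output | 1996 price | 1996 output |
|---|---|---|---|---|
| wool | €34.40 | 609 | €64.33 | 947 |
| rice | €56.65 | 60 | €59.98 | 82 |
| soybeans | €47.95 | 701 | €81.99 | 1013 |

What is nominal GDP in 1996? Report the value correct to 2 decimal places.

€148894.74

Nominal GDP 1996 = Σ (p_1996 × q_1996) = 64.33·947 + 59.98·82 + 81.99·1013 = 148894.74.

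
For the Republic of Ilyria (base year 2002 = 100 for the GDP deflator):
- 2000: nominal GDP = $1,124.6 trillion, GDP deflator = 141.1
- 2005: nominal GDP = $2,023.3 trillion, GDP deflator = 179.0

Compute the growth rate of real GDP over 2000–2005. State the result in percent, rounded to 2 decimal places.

41.82%

Real GDP 2000 = 1124.6 / 1.411 = 797.02.
Real GDP 2005 = 2023.3 / 1.790 = 1130.34.
Real growth = 1130.34 / 797.02 − 1 = 0.4182.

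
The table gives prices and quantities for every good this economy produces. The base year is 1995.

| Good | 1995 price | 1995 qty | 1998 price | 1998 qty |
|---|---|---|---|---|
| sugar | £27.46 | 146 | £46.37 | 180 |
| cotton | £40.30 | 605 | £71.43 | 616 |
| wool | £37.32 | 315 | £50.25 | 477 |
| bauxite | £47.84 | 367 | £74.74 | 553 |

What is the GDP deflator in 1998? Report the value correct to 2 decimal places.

158.93

Nominal GDP 1998 = 46.37·180 + 71.43·616 + 50.25·477 + 74.74·553 = 117647.95.
Real GDP 1998 (at 1995 prices) = 27.46·180 + 40.30·616 + 37.32·477 + 47.84·553 = 74024.76.
Deflator = Nominal/Real × 100 = 117647.95/74024.76 × 100 = 158.931.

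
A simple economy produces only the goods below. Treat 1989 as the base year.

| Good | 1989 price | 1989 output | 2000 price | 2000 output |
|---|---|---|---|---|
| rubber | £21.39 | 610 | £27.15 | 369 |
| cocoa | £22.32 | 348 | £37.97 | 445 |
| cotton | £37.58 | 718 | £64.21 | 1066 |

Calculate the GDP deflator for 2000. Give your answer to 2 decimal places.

164.74

Nominal GDP 2000 = 27.15·369 + 37.97·445 + 64.21·1066 = 95362.86.
Real GDP 2000 (at 1989 prices) = 21.39·369 + 22.32·445 + 37.58·1066 = 57885.59.
Deflator = Nominal/Real × 100 = 95362.86/57885.59 × 100 = 164.744.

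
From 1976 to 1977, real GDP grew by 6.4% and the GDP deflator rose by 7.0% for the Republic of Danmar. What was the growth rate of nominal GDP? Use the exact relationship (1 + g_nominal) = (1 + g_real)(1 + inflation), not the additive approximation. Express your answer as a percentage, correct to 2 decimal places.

13.85%

(1 + g_nom) = (1 + g_real)(1 + π) = 1.0640 × 1.0700 = 1.13848.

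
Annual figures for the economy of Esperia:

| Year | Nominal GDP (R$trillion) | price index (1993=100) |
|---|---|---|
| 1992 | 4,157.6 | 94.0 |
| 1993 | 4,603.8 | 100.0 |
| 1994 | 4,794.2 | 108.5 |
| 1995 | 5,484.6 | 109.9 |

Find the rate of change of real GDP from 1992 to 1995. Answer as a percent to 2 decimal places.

12.83%

Real GDP 1992 = 4157.6/0.940 = 4422.98.
Real GDP 1995 = 5484.6/1.099 = 4990.54.
Change = 4990.54/4422.98 − 1 = 0.1283.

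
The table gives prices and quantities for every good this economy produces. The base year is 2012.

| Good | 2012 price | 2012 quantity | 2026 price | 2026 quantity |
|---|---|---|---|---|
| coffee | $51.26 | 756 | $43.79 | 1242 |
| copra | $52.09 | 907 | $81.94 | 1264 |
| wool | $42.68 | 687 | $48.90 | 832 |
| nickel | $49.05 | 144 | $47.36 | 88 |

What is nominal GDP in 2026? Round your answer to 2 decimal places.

Nominal GDP 2026 = Σ (p_2026 × q_2026) = 43.79·1242 + 81.94·1264 + 48.90·832 + 47.36·88 = 202811.82.

$202811.82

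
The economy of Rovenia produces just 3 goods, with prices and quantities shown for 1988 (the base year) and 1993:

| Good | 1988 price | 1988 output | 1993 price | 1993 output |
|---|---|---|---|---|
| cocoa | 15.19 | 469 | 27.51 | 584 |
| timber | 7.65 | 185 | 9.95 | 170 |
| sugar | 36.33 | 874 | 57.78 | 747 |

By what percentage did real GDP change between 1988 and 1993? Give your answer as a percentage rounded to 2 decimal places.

Real GDP 1988 = Nominal GDP 1988 = 15.19·469 + 7.65·185 + 36.33·874 = 40291.78.
Real GDP 1993 (at 1988 prices) = 15.19·584 + 7.65·170 + 36.33·747 = 37309.97.
Real growth = 37309.97/40291.78 − 1 = -0.0740.

-7.40%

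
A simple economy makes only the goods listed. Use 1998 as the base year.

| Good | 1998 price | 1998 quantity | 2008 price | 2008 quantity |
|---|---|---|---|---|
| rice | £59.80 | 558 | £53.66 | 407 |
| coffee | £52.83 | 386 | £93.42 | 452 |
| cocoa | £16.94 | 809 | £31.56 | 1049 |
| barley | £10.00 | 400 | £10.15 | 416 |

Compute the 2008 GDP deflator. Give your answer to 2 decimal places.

144.54

Nominal GDP 2008 = 53.66·407 + 93.42·452 + 31.56·1049 + 10.15·416 = 101394.30.
Real GDP 2008 (at 1998 prices) = 59.80·407 + 52.83·452 + 16.94·1049 + 10.00·416 = 70147.82.
Deflator = Nominal/Real × 100 = 101394.30/70147.82 × 100 = 144.544.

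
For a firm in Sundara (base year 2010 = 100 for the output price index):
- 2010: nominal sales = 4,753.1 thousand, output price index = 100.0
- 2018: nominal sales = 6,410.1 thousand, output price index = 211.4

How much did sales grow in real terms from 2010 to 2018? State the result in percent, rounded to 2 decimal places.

Deflate each year: 2010 → 4753.1/1.000 = 4753.10; 2018 → 6410.1/2.114 = 3032.21.
So real sales changed by 3032.21/4753.10 − 1 = -0.3621, i.e. -36.21%.

-36.21%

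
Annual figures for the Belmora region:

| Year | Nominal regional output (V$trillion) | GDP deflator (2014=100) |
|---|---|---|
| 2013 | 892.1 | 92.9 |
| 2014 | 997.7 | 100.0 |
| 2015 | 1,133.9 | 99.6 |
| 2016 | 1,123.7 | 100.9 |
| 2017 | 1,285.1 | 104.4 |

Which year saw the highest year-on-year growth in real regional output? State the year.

2014: real = 997.7/1.000 = 997.70; growth vs 2013 (960.28) = 3.90%.
2015: real = 1133.9/0.996 = 1138.45; growth vs 2014 (997.70) = 14.11%.
2016: real = 1123.7/1.009 = 1113.68; growth vs 2015 (1138.45) = -2.18%.
2017: real = 1285.1/1.044 = 1230.94; growth vs 2016 (1113.68) = 10.53%.

2015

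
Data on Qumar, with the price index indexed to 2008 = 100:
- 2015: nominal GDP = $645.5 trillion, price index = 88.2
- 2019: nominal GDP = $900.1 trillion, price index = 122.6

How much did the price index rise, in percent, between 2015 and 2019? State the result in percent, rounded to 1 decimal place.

Price-level change = 122.6 / 88.2 − 1 = 0.3900.

39.0%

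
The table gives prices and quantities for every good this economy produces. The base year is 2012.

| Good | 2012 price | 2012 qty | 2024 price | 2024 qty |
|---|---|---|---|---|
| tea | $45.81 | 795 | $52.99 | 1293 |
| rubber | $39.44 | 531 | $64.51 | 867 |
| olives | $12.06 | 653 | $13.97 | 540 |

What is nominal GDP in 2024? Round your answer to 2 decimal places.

$131990.04

Nominal GDP 2024 = Σ (p_2024 × q_2024) = 52.99·1293 + 64.51·867 + 13.97·540 = 131990.04.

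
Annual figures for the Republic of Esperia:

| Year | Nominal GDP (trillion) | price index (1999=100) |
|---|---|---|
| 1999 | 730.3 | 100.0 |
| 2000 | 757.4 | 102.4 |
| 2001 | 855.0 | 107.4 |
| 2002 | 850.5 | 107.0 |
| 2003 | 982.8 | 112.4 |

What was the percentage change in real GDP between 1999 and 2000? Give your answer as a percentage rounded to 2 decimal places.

Real GDP 1999 = 730.3/1.000 = 730.30.
Real GDP 2000 = 757.4/1.024 = 739.65.
Change = 739.65/730.30 − 1 = 0.0128.

1.28%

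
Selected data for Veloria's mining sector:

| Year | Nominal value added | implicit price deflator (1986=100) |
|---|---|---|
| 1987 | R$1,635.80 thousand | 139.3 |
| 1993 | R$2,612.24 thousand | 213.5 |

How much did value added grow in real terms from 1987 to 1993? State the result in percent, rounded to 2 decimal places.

Real value added 1987 = 1635.80 / 1.393 = 1174.30.
Real value added 1993 = 2612.24 / 2.135 = 1223.53.
Real growth = 1223.53 / 1174.30 − 1 = 0.0419.

4.19%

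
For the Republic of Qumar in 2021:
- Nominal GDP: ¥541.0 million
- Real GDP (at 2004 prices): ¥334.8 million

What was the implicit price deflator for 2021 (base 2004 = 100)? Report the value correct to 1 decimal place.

161.6

implicit price deflator = (Nominal / Real) × 100 = 541.0 / 334.8 × 100 = 161.59.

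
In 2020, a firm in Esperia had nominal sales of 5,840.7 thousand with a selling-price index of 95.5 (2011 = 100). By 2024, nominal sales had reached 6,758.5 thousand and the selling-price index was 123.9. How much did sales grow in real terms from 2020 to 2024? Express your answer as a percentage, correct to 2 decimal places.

Deflate each year: 2020 → 5840.7/0.955 = 6115.92; 2024 → 6758.5/1.239 = 5454.80.
So real sales changed by 5454.80/6115.92 − 1 = -0.1081, i.e. -10.81%.

-10.81%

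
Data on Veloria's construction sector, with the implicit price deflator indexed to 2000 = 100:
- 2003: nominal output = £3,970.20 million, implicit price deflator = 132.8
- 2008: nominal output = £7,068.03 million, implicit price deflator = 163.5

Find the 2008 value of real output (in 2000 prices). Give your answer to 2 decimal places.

Real output = Nominal / (implicit price deflator/100) = 7068.03 / 1.635 = 4322.95.

£4,322.95 million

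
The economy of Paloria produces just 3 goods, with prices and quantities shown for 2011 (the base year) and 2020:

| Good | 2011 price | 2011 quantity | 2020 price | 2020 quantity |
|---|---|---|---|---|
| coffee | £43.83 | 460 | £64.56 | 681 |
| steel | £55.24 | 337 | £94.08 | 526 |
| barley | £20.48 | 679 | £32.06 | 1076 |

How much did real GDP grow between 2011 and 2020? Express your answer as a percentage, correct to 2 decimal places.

53.64%

Real GDP 2011 = Nominal GDP 2011 = 43.83·460 + 55.24·337 + 20.48·679 = 52683.60.
Real GDP 2020 (at 2011 prices) = 43.83·681 + 55.24·526 + 20.48·1076 = 80940.95.
Real growth = 80940.95/52683.60 − 1 = 0.5364.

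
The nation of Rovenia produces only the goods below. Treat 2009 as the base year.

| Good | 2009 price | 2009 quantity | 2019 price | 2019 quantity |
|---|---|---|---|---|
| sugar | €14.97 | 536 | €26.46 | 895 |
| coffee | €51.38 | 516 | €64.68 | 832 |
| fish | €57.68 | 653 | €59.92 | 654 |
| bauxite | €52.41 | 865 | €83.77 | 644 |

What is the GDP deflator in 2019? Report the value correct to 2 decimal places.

133.70

Nominal GDP 2019 = 26.46·895 + 64.68·832 + 59.92·654 + 83.77·644 = 170631.02.
Real GDP 2019 (at 2009 prices) = 14.97·895 + 51.38·832 + 57.68·654 + 52.41·644 = 127621.07.
Deflator = Nominal/Real × 100 = 170631.02/127621.07 × 100 = 133.701.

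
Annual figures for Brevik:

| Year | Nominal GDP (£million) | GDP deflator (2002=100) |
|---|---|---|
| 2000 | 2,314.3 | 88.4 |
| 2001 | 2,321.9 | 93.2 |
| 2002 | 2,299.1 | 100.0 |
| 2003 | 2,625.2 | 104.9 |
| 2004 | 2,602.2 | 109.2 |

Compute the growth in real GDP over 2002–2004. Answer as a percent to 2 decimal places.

3.65%

Real GDP 2002 = 2299.1/1.000 = 2299.10.
Real GDP 2004 = 2602.2/1.092 = 2382.97.
Change = 2382.97/2299.10 − 1 = 0.0365.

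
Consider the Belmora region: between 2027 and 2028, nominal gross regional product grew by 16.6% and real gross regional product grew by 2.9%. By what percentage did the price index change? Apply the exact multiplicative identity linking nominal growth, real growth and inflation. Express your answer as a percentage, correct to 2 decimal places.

13.31%

(1 + g_nom) = (1 + g_real)(1 + π), so π = 1.1660 / 1.0290 − 1 = 0.13314.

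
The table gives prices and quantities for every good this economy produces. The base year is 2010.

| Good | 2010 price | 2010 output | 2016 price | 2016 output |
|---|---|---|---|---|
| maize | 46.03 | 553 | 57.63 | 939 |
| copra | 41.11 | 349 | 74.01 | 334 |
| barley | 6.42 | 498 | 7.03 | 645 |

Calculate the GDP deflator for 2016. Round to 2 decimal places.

136.46

Nominal GDP 2016 = 57.63·939 + 74.01·334 + 7.03·645 = 83368.26.
Real GDP 2016 (at 2010 prices) = 46.03·939 + 41.11·334 + 6.42·645 = 61093.81.
Deflator = Nominal/Real × 100 = 83368.26/61093.81 × 100 = 136.459.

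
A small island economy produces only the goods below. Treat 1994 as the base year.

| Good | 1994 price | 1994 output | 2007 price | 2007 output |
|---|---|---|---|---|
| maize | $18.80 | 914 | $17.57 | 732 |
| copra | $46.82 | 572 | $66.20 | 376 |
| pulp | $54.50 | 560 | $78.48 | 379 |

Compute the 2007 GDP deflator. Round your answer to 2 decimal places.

129.75

Nominal GDP 2007 = 17.57·732 + 66.20·376 + 78.48·379 = 67496.36.
Real GDP 2007 (at 1994 prices) = 18.80·732 + 46.82·376 + 54.50·379 = 52021.42.
Deflator = Nominal/Real × 100 = 67496.36/52021.42 × 100 = 129.747.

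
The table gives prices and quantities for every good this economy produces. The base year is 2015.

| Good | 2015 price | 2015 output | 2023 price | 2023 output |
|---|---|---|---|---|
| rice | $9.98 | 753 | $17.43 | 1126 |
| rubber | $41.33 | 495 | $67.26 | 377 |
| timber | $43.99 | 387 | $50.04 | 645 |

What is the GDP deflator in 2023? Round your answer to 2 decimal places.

Nominal GDP 2023 = 17.43·1126 + 67.26·377 + 50.04·645 = 77259.00.
Real GDP 2023 (at 2015 prices) = 9.98·1126 + 41.33·377 + 43.99·645 = 55192.44.
Deflator = Nominal/Real × 100 = 77259.00/55192.44 × 100 = 139.981.

139.98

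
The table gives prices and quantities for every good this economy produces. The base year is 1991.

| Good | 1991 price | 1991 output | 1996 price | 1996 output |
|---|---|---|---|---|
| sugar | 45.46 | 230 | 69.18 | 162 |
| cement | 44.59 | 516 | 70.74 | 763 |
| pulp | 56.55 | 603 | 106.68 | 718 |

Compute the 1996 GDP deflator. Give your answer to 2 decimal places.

172.92

Nominal GDP 1996 = 69.18·162 + 70.74·763 + 106.68·718 = 141778.02.
Real GDP 1996 (at 1991 prices) = 45.46·162 + 44.59·763 + 56.55·718 = 81989.59.
Deflator = Nominal/Real × 100 = 141778.02/81989.59 × 100 = 172.922.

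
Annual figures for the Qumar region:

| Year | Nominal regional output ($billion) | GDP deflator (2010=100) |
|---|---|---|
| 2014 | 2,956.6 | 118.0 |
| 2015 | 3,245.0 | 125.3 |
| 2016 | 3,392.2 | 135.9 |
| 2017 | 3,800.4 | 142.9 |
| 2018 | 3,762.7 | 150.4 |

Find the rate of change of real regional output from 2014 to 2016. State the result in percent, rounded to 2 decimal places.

Real regional output 2014 = 2956.6/1.180 = 2505.59.
Real regional output 2016 = 3392.2/1.359 = 2496.10.
Change = 2496.10/2505.59 − 1 = -0.0038.

-0.38%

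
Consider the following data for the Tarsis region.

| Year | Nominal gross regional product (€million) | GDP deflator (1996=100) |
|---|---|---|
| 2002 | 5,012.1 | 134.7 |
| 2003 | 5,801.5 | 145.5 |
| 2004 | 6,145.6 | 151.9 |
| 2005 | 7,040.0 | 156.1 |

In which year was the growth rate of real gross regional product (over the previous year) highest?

2003: real = 5801.5/1.455 = 3987.29; growth vs 2002 (3720.94) = 7.16%.
2004: real = 6145.6/1.519 = 4045.82; growth vs 2003 (3987.29) = 1.47%.
2005: real = 7040.0/1.561 = 4509.93; growth vs 2004 (4045.82) = 11.47%.

2005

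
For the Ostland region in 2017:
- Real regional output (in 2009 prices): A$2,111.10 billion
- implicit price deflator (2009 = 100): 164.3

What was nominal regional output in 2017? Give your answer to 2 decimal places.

Nominal regional output = Real × (implicit price deflator/100) = 2111.10 × 1.643 = 3468.54.

A$3,468.54 billion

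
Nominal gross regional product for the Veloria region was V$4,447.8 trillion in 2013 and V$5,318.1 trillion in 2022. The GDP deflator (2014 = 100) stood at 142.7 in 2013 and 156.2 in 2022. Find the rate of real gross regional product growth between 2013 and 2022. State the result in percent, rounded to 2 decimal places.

9.23%

Real gross regional product 2013 = 4447.8 / 1.427 = 3116.89.
Real gross regional product 2022 = 5318.1 / 1.562 = 3404.67.
Real growth = 3404.67 / 3116.89 − 1 = 0.0923.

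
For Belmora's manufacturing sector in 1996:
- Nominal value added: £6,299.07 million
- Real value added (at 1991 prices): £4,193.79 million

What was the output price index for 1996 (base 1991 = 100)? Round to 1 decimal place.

150.2

output price index = (Nominal / Real) × 100 = 6299.07 / 4193.79 × 100 = 150.20.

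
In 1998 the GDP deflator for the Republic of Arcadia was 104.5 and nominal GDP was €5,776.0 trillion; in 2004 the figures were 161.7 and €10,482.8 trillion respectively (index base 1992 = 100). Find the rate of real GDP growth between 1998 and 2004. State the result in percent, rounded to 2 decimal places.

Deflate each year: 1998 → 5776.0/1.045 = 5527.27; 2004 → 10482.8/1.617 = 6482.87.
So real GDP changed by 6482.87/5527.27 − 1 = 0.1729, i.e. 17.29%.

17.29%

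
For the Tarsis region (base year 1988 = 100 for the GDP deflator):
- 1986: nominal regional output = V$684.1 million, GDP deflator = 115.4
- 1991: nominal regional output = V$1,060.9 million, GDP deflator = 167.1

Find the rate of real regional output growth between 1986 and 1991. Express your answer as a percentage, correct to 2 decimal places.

7.10%

Deflate each year: 1986 → 684.1/1.154 = 592.81; 1991 → 1060.9/1.671 = 634.89.
So real regional output changed by 634.89/592.81 − 1 = 0.0710, i.e. 7.10%.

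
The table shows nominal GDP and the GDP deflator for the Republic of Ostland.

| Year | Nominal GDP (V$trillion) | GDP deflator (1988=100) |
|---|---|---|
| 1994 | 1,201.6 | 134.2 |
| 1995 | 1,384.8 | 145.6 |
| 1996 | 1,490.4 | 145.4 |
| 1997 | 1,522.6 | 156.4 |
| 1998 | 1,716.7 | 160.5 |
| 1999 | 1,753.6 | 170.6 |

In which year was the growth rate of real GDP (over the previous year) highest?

1995: real = 1384.8/1.456 = 951.10; growth vs 1994 (895.38) = 6.22%.
1996: real = 1490.4/1.454 = 1025.03; growth vs 1995 (951.10) = 7.77%.
1997: real = 1522.6/1.564 = 973.53; growth vs 1996 (1025.03) = -5.02%.
1998: real = 1716.7/1.605 = 1069.60; growth vs 1997 (973.53) = 9.87%.
1999: real = 1753.6/1.706 = 1027.90; growth vs 1998 (1069.60) = -3.90%.

1998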